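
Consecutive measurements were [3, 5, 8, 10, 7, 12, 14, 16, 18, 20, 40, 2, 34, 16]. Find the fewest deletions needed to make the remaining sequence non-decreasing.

Fewest deletions = n − (longest non-decreasing subsequence).
Patience tails:
3 → extends → [3]
5 → extends → [3, 5]
8 → extends → [3, 5, 8]
10 → extends → [3, 5, 8, 10]
7 → replaces 8 → [3, 5, 7, 10]
12 → extends → [3, 5, 7, 10, 12]
14 → extends → [3, 5, 7, 10, 12, 14]
16 → extends → [3, 5, 7, 10, 12, 14, 16]
18 → extends → [3, 5, 7, 10, 12, 14, 16, 18]
20 → extends → [3, 5, 7, 10, 12, 14, 16, 18, 20]
40 → extends → [3, 5, 7, 10, 12, 14, 16, 18, 20, 40]
2 → replaces 3 → [2, 5, 7, 10, 12, 14, 16, 18, 20, 40]
34 → replaces 40 → [2, 5, 7, 10, 12, 14, 16, 18, 20, 34]
16 → replaces 18 → [2, 5, 7, 10, 12, 14, 16, 16, 20, 34]
Longest non-decreasing subsequence has length 10, so deletions = 14 − 10 = 4.

4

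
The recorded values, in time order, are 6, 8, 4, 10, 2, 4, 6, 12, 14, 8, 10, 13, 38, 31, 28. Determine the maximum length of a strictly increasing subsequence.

7

Track the smallest tail for each achievable length (strict):
6 → extends → [6]
8 → extends → [6, 8]
4 → replaces 6 → [4, 8]
10 → extends → [4, 8, 10]
2 → replaces 4 → [2, 8, 10]
4 → replaces 8 → [2, 4, 10]
6 → replaces 10 → [2, 4, 6]
12 → extends → [2, 4, 6, 12]
14 → extends → [2, 4, 6, 12, 14]
8 → replaces 12 → [2, 4, 6, 8, 14]
10 → replaces 14 → [2, 4, 6, 8, 10]
13 → extends → [2, 4, 6, 8, 10, 13]
38 → extends → [2, 4, 6, 8, 10, 13, 38]
31 → replaces 38 → [2, 4, 6, 8, 10, 13, 31]
28 → replaces 31 → [2, 4, 6, 8, 10, 13, 28]
Seven tails, so the longest strictly increasing subsequence has length 7 (e.g. 2, 4, 6, 8, 10, 13, 38).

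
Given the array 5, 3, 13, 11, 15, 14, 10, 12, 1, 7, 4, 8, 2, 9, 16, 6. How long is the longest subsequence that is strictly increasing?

Track the smallest tail for each achievable length (strict):
5 → extends → [5]
3 → replaces 5 → [3]
13 → extends → [3, 13]
11 → replaces 13 → [3, 11]
15 → extends → [3, 11, 15]
14 → replaces 15 → [3, 11, 14]
10 → replaces 11 → [3, 10, 14]
12 → replaces 14 → [3, 10, 12]
1 → replaces 3 → [1, 10, 12]
7 → replaces 10 → [1, 7, 12]
4 → replaces 7 → [1, 4, 12]
8 → replaces 12 → [1, 4, 8]
2 → replaces 4 → [1, 2, 8]
9 → extends → [1, 2, 8, 9]
16 → extends → [1, 2, 8, 9, 16]
6 → replaces 8 → [1, 2, 6, 9, 16]
Five tails, so the longest strictly increasing subsequence has length 5 (e.g. 5, 7, 8, 9, 16).

5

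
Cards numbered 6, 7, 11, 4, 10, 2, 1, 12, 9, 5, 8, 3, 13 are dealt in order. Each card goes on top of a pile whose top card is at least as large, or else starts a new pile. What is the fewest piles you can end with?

5

Place each on the leftmost legal pile:
6 → new pile 1 (tops now [6])
7 → new pile 2 (tops now [6, 7])
11 → new pile 3 (tops now [6, 7, 11])
4 → pile 1 (tops now [4, 7, 11])
10 → pile 3 (tops now [4, 7, 10])
2 → pile 1 (tops now [2, 7, 10])
1 → pile 1 (tops now [1, 7, 10])
12 → new pile 4 (tops now [1, 7, 10, 12])
9 → pile 3 (tops now [1, 7, 9, 12])
5 → pile 2 (tops now [1, 5, 9, 12])
8 → pile 3 (tops now [1, 5, 8, 12])
3 → pile 2 (tops now [1, 3, 8, 12])
13 → new pile 5 (tops now [1, 3, 8, 12, 13])
Five piles.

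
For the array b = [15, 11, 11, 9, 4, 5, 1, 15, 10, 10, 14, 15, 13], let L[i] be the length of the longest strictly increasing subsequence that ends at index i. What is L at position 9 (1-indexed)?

3

dp[i] = 1 + max{dp[j] : j<i, b[j]<b[i]} (or 1 if no such j):
i:      1  2  3  4  5  6  7  8  9 10 11 12 13
b[i]:  15 11 11  9  4  5  1 15 10 10 14 15 13
dp:     1  1  1  1  1  2  1  3  3  3  4  5  4
At index 9 the value is 3.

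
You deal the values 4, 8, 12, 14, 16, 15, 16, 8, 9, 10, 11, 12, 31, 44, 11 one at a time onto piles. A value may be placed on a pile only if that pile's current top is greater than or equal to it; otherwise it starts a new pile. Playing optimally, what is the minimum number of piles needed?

8

The minimum number of non-increasing subsequences covering a sequence equals the length of its longest strictly increasing subsequence.
LIS length is 8 (e.g. 4, 8, 12, 14, 15, 16, 31, 44), so 8 piles are needed.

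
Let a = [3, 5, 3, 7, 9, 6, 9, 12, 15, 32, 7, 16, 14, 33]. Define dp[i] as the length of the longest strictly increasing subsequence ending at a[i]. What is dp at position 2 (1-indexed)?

dp[i] = 1 + max{dp[j] : j<i, a[j]<a[i]} (or 1 if no such j):
i:      1  2  3  4  5  6  7  8  9 10 11 12 13 14
a[i]:   3  5  3  7  9  6  9 12 15 32  7 16 14 33
dp:     1  2  1  3  4  3  4  5  6  7  4  7  6  8
At index 2 the value is 2.

2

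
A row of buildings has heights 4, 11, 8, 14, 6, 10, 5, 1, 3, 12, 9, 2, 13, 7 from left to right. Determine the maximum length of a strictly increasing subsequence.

Track the smallest tail for each achievable length (strict):
4 → extends → [4]
11 → extends → [4, 11]
8 → replaces 11 → [4, 8]
14 → extends → [4, 8, 14]
6 → replaces 8 → [4, 6, 14]
10 → replaces 14 → [4, 6, 10]
5 → replaces 6 → [4, 5, 10]
1 → replaces 4 → [1, 5, 10]
3 → replaces 5 → [1, 3, 10]
12 → extends → [1, 3, 10, 12]
9 → replaces 10 → [1, 3, 9, 12]
2 → replaces 3 → [1, 2, 9, 12]
13 → extends → [1, 2, 9, 12, 13]
7 → replaces 9 → [1, 2, 7, 12, 13]
Five tails, so the longest strictly increasing subsequence has length 5 (e.g. 4, 8, 10, 12, 13).

5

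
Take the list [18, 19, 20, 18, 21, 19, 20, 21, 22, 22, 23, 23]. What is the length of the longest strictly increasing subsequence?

6

Let dp[i] be the length of the longest such subsequence ending at index i:
i:      1  2  3  4  5  6  7  8  9 10 11 12
a[i]:  18 19 20 18 21 19 20 21 22 22 23 23
dp:     1  2  3  1  4  2  3  4  5  5  6  6
Maximum dp value is 6.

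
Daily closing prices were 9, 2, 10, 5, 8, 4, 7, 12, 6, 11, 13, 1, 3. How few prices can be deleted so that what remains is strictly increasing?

8

Fewest deletions = n − (longest strictly increasing subsequence).
i:      1  2  3  4  5  6  7  8  9 10 11 12 13
a[i]:   9  2 10  5  8  4  7 12  6 11 13  1  3
dp:     1  1  2  2  3  2  3  4  3  4  5  1  2
max dp = 5, so deletions = 13 − 5 = 8.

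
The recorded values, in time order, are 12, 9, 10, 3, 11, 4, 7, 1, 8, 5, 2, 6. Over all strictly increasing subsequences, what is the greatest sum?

Let S[i] be the best sum of a strictly increasing subsequence ending at i:
i:      1  2  3  4  5  6  7  8  9 10 11 12
a[i]:  12  9 10  3 11  4  7  1  8  5  2  6
S:     12  9 19  3 30  7 14  1 22 12  3 18
Maximum is 30 (e.g. 9 + 10 + 11).

30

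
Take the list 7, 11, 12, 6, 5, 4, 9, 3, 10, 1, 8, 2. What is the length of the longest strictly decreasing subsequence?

Let dp[i] be the longest strictly decreasing subsequence ending at i:
i:      1  2  3  4  5  6  7  8  9 10 11 12
a[i]:   7 11 12  6  5  4  9  3 10  1  8  2
dp:     1  1  1  2  3  4  2  5  2  6  3  6
Maximum is 6.

6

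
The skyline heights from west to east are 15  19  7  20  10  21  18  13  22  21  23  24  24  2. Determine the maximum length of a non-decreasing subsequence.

8

Let dp[i] be the length of the longest such subsequence ending at index i:
i:      1  2  3  4  5  6  7  8  9 10 11 12 13 14
a[i]:  15 19  7 20 10 21 18 13 22 21 23 24 24  2
dp:     1  2  1  3  2  4  3  3  5  5  6  7  8  1
Maximum dp value is 8.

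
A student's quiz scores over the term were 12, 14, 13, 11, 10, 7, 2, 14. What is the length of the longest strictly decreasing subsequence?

6

Negate each value so 'decreasing' becomes 'increasing', then run patience tails on the negated sequence:
-12 → extends → [-12]
-14 → replaces -12 → [-14]
-13 → extends → [-14, -13]
-11 → extends → [-14, -13, -11]
-10 → extends → [-14, -13, -11, -10]
-7 → extends → [-14, -13, -11, -10, -7]
-2 → extends → [-14, -13, -11, -10, -7, -2]
-14 → already a tail → [-14, -13, -11, -10, -7, -2]
Six tails, so the longest strictly decreasing subsequence of the original has length 6.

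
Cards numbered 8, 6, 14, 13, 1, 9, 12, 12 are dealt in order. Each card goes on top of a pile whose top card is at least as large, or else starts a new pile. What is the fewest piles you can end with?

The minimum number of non-increasing subsequences covering a sequence equals the length of its longest strictly increasing subsequence.
LIS length is 3 (e.g. 8, 9, 12), so 3 piles are needed.

3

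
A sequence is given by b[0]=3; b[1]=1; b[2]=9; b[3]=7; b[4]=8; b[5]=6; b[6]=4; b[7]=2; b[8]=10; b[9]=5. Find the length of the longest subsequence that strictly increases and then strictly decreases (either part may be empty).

inc[i] = longest strictly increasing subsequence ending at i; dec[i] = longest strictly decreasing subsequence starting at i:
i:      0  1  2  3  4  5  6  7  8  9
b[i]:   3  1  9  7  8  6  4  2 10  5
inc:    1  1  2  2  3  2  2  2  4  3
dec:    2  1  5  4  4  3  2  1  2  1
Best peak at i=2 (value 9): inc=2, dec=5, length 2+5−1 = 6.

6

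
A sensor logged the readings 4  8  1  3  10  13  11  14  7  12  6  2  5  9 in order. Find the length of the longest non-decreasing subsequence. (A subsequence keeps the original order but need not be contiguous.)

5

Track the smallest tail for each achievable length (allowing ties):
4 → extends → [4]
8 → extends → [4, 8]
1 → replaces 4 → [1, 8]
3 → replaces 8 → [1, 3]
10 → extends → [1, 3, 10]
13 → extends → [1, 3, 10, 13]
11 → replaces 13 → [1, 3, 10, 11]
14 → extends → [1, 3, 10, 11, 14]
7 → replaces 10 → [1, 3, 7, 11, 14]
12 → replaces 14 → [1, 3, 7, 11, 12]
6 → replaces 7 → [1, 3, 6, 11, 12]
2 → replaces 3 → [1, 2, 6, 11, 12]
5 → replaces 6 → [1, 2, 5, 11, 12]
9 → replaces 11 → [1, 2, 5, 9, 12]
Five tails, so the longest non-decreasing subsequence has length 5 (e.g. 4, 8, 10, 13, 14).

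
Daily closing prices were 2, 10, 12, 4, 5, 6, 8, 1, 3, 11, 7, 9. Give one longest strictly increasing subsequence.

2, 4, 5, 6, 8, 11

Patience tails give the LIS length; then backtrack through the dp parents:
2 → extends → [2]
10 → extends → [2, 10]
12 → extends → [2, 10, 12]
4 → replaces 10 → [2, 4, 12]
5 → replaces 12 → [2, 4, 5]
6 → extends → [2, 4, 5, 6]
8 → extends → [2, 4, 5, 6, 8]
1 → replaces 2 → [1, 4, 5, 6, 8]
3 → replaces 4 → [1, 3, 5, 6, 8]
11 → extends → [1, 3, 5, 6, 8, 11]
7 → replaces 8 → [1, 3, 5, 6, 7, 11]
9 → replaces 11 → [1, 3, 5, 6, 7, 9]
Length 6; one witness is 2, 4, 5, 6, 8, 11.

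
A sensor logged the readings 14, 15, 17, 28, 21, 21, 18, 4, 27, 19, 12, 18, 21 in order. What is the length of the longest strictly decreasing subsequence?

4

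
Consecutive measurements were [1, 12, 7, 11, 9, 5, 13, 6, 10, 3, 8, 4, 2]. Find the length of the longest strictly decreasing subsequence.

6

Negate each value so 'decreasing' becomes 'increasing', then run patience tails on the negated sequence:
-1 → extends → [-1]
-12 → replaces -1 → [-12]
-7 → extends → [-12, -7]
-11 → replaces -7 → [-12, -11]
-9 → extends → [-12, -11, -9]
-5 → extends → [-12, -11, -9, -5]
-13 → replaces -12 → [-13, -11, -9, -5]
-6 → replaces -5 → [-13, -11, -9, -6]
-10 → replaces -9 → [-13, -11, -10, -6]
-3 → extends → [-13, -11, -10, -6, -3]
-8 → replaces -6 → [-13, -11, -10, -8, -3]
-4 → replaces -3 → [-13, -11, -10, -8, -4]
-2 → extends → [-13, -11, -10, -8, -4, -2]
Six tails, so the longest strictly decreasing subsequence of the original has length 6.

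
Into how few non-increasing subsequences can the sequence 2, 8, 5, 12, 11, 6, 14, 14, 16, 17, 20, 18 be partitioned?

Place each on the leftmost legal pile:
2 → new pile 1 (tops now [2])
8 → new pile 2 (tops now [2, 8])
5 → pile 2 (tops now [2, 5])
12 → new pile 3 (tops now [2, 5, 12])
11 → pile 3 (tops now [2, 5, 11])
6 → pile 3 (tops now [2, 5, 6])
14 → new pile 4 (tops now [2, 5, 6, 14])
14 → pile 4 (tops now [2, 5, 6, 14])
16 → new pile 5 (tops now [2, 5, 6, 14, 16])
17 → new pile 6 (tops now [2, 5, 6, 14, 16, 17])
20 → new pile 7 (tops now [2, 5, 6, 14, 16, 17, 20])
18 → pile 7 (tops now [2, 5, 6, 14, 16, 17, 18])
Seven piles.

7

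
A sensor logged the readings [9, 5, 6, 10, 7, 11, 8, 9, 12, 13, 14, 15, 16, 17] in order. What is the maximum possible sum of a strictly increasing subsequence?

Let S[i] be the best sum of a strictly increasing subsequence ending at i:
i:       1   2   3   4   5   6   7   8   9  10  11  12  13  14
a[i]:    9   5   6  10   7  11   8   9  12  13  14  15  16  17
S:       9   5  11  21  18  32  26  35  47  60  74  89 105 122
Maximum is 122 (e.g. 5 + 6 + 7 + 8 + 9 + 12 + 13 + 14 + 15 + 16 + 17).

122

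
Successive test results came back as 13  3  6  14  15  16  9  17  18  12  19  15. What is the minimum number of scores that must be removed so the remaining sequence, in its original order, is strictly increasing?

4

Fewest deletions = n − (longest strictly increasing subsequence).
i:      1  2  3  4  5  6  7  8  9 10 11 12
a[i]:  13  3  6 14 15 16  9 17 18 12 19 15
dp:     1  1  2  3  4  5  3  6  7  4  8  5
max dp = 8, so deletions = 12 − 8 = 4.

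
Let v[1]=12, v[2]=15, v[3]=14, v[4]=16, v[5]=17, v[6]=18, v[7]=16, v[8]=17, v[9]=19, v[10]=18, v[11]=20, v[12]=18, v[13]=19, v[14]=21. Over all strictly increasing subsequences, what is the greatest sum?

138

Let S[i] be the best sum of a strictly increasing subsequence ending at i:
i:       1   2   3   4   5   6   7   8   9  10  11  12  13  14
v[i]:   12  15  14  16  17  18  16  17  19  18  20  18  19  21
S:      12  27  26  43  60  78  43  60  97  78 117  78  97 138
Maximum is 138 (e.g. 12 + 15 + 16 + 17 + 18 + 19 + 20 + 21).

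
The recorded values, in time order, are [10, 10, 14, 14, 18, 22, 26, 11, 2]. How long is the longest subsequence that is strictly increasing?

5

Track the smallest tail for each achievable length (strict):
10 → extends → [10]
10 → already a tail → [10]
14 → extends → [10, 14]
14 → already a tail → [10, 14]
18 → extends → [10, 14, 18]
22 → extends → [10, 14, 18, 22]
26 → extends → [10, 14, 18, 22, 26]
11 → replaces 14 → [10, 11, 18, 22, 26]
2 → replaces 10 → [2, 11, 18, 22, 26]
Five tails, so the longest strictly increasing subsequence has length 5 (e.g. 10, 14, 18, 22, 26).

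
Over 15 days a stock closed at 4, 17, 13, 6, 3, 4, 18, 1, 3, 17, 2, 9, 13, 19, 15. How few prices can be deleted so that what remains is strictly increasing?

Fewest deletions = n − (longest strictly increasing subsequence).
Patience tails:
4 → extends → [4]
17 → extends → [4, 17]
13 → replaces 17 → [4, 13]
6 → replaces 13 → [4, 6]
3 → replaces 4 → [3, 6]
4 → replaces 6 → [3, 4]
18 → extends → [3, 4, 18]
1 → replaces 3 → [1, 4, 18]
3 → replaces 4 → [1, 3, 18]
17 → replaces 18 → [1, 3, 17]
2 → replaces 3 → [1, 2, 17]
9 → replaces 17 → [1, 2, 9]
13 → extends → [1, 2, 9, 13]
19 → extends → [1, 2, 9, 13, 19]
15 → replaces 19 → [1, 2, 9, 13, 15]
Longest strictly increasing subsequence has length 5, so deletions = 15 − 5 = 10.

10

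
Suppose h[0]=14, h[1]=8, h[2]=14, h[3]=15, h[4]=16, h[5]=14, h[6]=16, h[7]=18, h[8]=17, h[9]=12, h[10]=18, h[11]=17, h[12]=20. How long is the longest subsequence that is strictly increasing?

7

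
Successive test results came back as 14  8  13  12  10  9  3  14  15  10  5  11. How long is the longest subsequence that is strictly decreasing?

Let dp[i] be the longest strictly decreasing subsequence ending at i:
i:      1  2  3  4  5  6  7  8  9 10 11 12
a[i]:  14  8 13 12 10  9  3 14 15 10  5 11
dp:     1  2  2  3  4  5  6  1  1  4  6  4
Maximum is 6.

6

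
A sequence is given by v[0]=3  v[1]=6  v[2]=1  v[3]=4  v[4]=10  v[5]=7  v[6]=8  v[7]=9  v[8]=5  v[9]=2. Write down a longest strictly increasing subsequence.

3, 6, 7, 8, 9

Patience tails give the LIS length; then backtrack through the dp parents:
3 → extends → [3]
6 → extends → [3, 6]
1 → replaces 3 → [1, 6]
4 → replaces 6 → [1, 4]
10 → extends → [1, 4, 10]
7 → replaces 10 → [1, 4, 7]
8 → extends → [1, 4, 7, 8]
9 → extends → [1, 4, 7, 8, 9]
5 → replaces 7 → [1, 4, 5, 8, 9]
2 → replaces 4 → [1, 2, 5, 8, 9]
Length 5; one witness is 3, 6, 7, 8, 9.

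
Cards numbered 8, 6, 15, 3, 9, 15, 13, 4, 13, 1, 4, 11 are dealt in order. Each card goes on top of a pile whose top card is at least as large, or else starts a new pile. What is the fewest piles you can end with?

Place each on the leftmost legal pile:
8 → new pile 1 (tops now [8])
6 → pile 1 (tops now [6])
15 → new pile 2 (tops now [6, 15])
3 → pile 1 (tops now [3, 15])
9 → pile 2 (tops now [3, 9])
15 → new pile 3 (tops now [3, 9, 15])
13 → pile 3 (tops now [3, 9, 13])
4 → pile 2 (tops now [3, 4, 13])
13 → pile 3 (tops now [3, 4, 13])
1 → pile 1 (tops now [1, 4, 13])
4 → pile 2 (tops now [1, 4, 13])
11 → pile 3 (tops now [1, 4, 11])
Three piles.

3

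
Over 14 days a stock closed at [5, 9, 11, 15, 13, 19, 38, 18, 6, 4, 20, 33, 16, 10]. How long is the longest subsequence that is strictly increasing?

Track the smallest tail for each achievable length (strict):
5 → extends → [5]
9 → extends → [5, 9]
11 → extends → [5, 9, 11]
15 → extends → [5, 9, 11, 15]
13 → replaces 15 → [5, 9, 11, 13]
19 → extends → [5, 9, 11, 13, 19]
38 → extends → [5, 9, 11, 13, 19, 38]
18 → replaces 19 → [5, 9, 11, 13, 18, 38]
6 → replaces 9 → [5, 6, 11, 13, 18, 38]
4 → replaces 5 → [4, 6, 11, 13, 18, 38]
20 → replaces 38 → [4, 6, 11, 13, 18, 20]
33 → extends → [4, 6, 11, 13, 18, 20, 33]
16 → replaces 18 → [4, 6, 11, 13, 16, 20, 33]
10 → replaces 11 → [4, 6, 10, 13, 16, 20, 33]
Seven tails, so the longest strictly increasing subsequence has length 7 (e.g. 5, 9, 11, 15, 19, 20, 33).

7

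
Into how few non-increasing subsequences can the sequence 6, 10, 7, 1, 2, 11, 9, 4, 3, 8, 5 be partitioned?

4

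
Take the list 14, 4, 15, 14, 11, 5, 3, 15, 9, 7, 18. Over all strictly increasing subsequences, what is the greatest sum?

Let S[i] be the best sum of a strictly increasing subsequence ending at i:
i:      1  2  3  4  5  6  7  8  9 10 11
a[i]:  14  4 15 14 11  5  3 15  9  7 18
S:     14  4 29 18 15  9  3 33 18 16 51
Maximum is 51 (e.g. 4 + 14 + 15 + 18).

51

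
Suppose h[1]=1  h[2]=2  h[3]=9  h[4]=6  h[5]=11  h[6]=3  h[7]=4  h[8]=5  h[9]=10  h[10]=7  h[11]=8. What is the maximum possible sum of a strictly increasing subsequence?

Let S[i] be the best sum of a strictly increasing subsequence ending at i:
i:      1  2  3  4  5  6  7  8  9 10 11
h[i]:   1  2  9  6 11  3  4  5 10  7  8
S:      1  3 12  9 23  6 10 15 25 22 30
Maximum is 30 (e.g. 1 + 2 + 3 + 4 + 5 + 7 + 8).

30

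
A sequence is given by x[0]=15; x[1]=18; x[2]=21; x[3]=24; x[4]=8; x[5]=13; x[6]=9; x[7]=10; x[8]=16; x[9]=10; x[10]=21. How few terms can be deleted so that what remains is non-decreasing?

Fewest deletions = n − (longest non-decreasing subsequence).
Patience tails:
15 → extends → [15]
18 → extends → [15, 18]
21 → extends → [15, 18, 21]
24 → extends → [15, 18, 21, 24]
8 → replaces 15 → [8, 18, 21, 24]
13 → replaces 18 → [8, 13, 21, 24]
9 → replaces 13 → [8, 9, 21, 24]
10 → replaces 21 → [8, 9, 10, 24]
16 → replaces 24 → [8, 9, 10, 16]
10 → replaces 16 → [8, 9, 10, 10]
21 → extends → [8, 9, 10, 10, 21]
Longest non-decreasing subsequence has length 5, so deletions = 11 − 5 = 6.

6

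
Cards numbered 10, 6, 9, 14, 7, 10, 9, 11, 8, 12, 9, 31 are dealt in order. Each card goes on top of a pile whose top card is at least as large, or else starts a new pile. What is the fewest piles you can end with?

Place each on the leftmost legal pile:
10 → new pile 1 (tops now [10])
6 → pile 1 (tops now [6])
9 → new pile 2 (tops now [6, 9])
14 → new pile 3 (tops now [6, 9, 14])
7 → pile 2 (tops now [6, 7, 14])
10 → pile 3 (tops now [6, 7, 10])
9 → pile 3 (tops now [6, 7, 9])
11 → new pile 4 (tops now [6, 7, 9, 11])
8 → pile 3 (tops now [6, 7, 8, 11])
12 → new pile 5 (tops now [6, 7, 8, 11, 12])
9 → pile 4 (tops now [6, 7, 8, 9, 12])
31 → new pile 6 (tops now [6, 7, 8, 9, 12, 31])
Six piles.

6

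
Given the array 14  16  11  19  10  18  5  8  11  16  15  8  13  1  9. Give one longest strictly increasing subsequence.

Patience tails give the LIS length; then backtrack through the dp parents:
14 → extends → [14]
16 → extends → [14, 16]
11 → replaces 14 → [11, 16]
19 → extends → [11, 16, 19]
10 → replaces 11 → [10, 16, 19]
18 → replaces 19 → [10, 16, 18]
5 → replaces 10 → [5, 16, 18]
8 → replaces 16 → [5, 8, 18]
11 → replaces 18 → [5, 8, 11]
16 → extends → [5, 8, 11, 16]
15 → replaces 16 → [5, 8, 11, 15]
8 → already a tail → [5, 8, 11, 15]
13 → replaces 15 → [5, 8, 11, 13]
1 → replaces 5 → [1, 8, 11, 13]
9 → replaces 11 → [1, 8, 9, 13]
Length 4; one witness is 5, 8, 11, 16.

5, 8, 11, 16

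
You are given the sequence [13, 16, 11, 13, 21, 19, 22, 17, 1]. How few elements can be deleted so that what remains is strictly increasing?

Fewest deletions = n − (longest strictly increasing subsequence).
Patience tails:
13 → extends → [13]
16 → extends → [13, 16]
11 → replaces 13 → [11, 16]
13 → replaces 16 → [11, 13]
21 → extends → [11, 13, 21]
19 → replaces 21 → [11, 13, 19]
22 → extends → [11, 13, 19, 22]
17 → replaces 19 → [11, 13, 17, 22]
1 → replaces 11 → [1, 13, 17, 22]
Longest strictly increasing subsequence has length 4, so deletions = 9 − 4 = 5.

5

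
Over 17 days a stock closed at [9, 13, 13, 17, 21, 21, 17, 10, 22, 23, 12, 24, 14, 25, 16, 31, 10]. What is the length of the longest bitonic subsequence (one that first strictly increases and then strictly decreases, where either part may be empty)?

inc[i] = longest strictly increasing subsequence ending at i; dec[i] = longest strictly decreasing subsequence starting at i:
i:      1  2  3  4  5  6  7  8  9 10 11 12 13 14 15 16 17
a[i]:   9 13 13 17 21 21 17 10 22 23 12 24 14 25 16 31 10
inc:    1  2  2  3  4  4  3  2  5  6  3  7  4  8  5  9  2
dec:    1  3  3  3  4  4  3  1  3  3  2  3  2  3  2  2  1
Best peak at i=14 (value 25): inc=8, dec=3, length 8+3−1 = 10.

10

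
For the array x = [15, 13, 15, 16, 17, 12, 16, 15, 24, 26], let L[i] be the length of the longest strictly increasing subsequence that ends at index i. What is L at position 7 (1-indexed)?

dp[i] = 1 + max{dp[j] : j<i, x[j]<x[i]} (or 1 if no such j):
i:      1  2  3  4  5  6  7  8  9 10
x[i]:  15 13 15 16 17 12 16 15 24 26
dp:     1  1  2  3  4  1  3  2  5  6
At index 7 the value is 3.

3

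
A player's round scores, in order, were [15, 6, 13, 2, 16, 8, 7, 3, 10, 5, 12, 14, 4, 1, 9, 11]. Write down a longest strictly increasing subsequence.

6, 8, 10, 12, 14

Patience tails give the LIS length; then backtrack through the dp parents:
15 → extends → [15]
6 → replaces 15 → [6]
13 → extends → [6, 13]
2 → replaces 6 → [2, 13]
16 → extends → [2, 13, 16]
8 → replaces 13 → [2, 8, 16]
7 → replaces 8 → [2, 7, 16]
3 → replaces 7 → [2, 3, 16]
10 → replaces 16 → [2, 3, 10]
5 → replaces 10 → [2, 3, 5]
12 → extends → [2, 3, 5, 12]
14 → extends → [2, 3, 5, 12, 14]
4 → replaces 5 → [2, 3, 4, 12, 14]
1 → replaces 2 → [1, 3, 4, 12, 14]
9 → replaces 12 → [1, 3, 4, 9, 14]
11 → replaces 14 → [1, 3, 4, 9, 11]
Length 5; one witness is 6, 8, 10, 12, 14.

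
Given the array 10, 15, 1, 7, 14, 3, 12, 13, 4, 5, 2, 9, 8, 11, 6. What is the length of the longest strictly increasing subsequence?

6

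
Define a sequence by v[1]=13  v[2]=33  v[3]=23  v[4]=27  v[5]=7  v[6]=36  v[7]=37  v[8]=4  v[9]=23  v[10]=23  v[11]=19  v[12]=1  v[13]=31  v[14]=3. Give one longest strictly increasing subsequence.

Patience tails give the LIS length; then backtrack through the dp parents:
13 → extends → [13]
33 → extends → [13, 33]
23 → replaces 33 → [13, 23]
27 → extends → [13, 23, 27]
7 → replaces 13 → [7, 23, 27]
36 → extends → [7, 23, 27, 36]
37 → extends → [7, 23, 27, 36, 37]
4 → replaces 7 → [4, 23, 27, 36, 37]
23 → already a tail → [4, 23, 27, 36, 37]
23 → already a tail → [4, 23, 27, 36, 37]
19 → replaces 23 → [4, 19, 27, 36, 37]
1 → replaces 4 → [1, 19, 27, 36, 37]
31 → replaces 36 → [1, 19, 27, 31, 37]
3 → replaces 19 → [1, 3, 27, 31, 37]
Length 5; one witness is 13, 23, 27, 36, 37.

13, 23, 27, 36, 37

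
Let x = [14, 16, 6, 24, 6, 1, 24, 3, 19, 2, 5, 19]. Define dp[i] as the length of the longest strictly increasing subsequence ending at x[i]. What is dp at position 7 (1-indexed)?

dp[i] = 1 + max{dp[j] : j<i, x[j]<x[i]} (or 1 if no such j):
i:      1  2  3  4  5  6  7  8  9 10 11 12
x[i]:  14 16  6 24  6  1 24  3 19  2  5 19
dp:     1  2  1  3  1  1  3  2  3  2  3  4
At index 7 the value is 3.

3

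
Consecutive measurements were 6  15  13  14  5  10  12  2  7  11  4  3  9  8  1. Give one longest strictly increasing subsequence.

6, 13, 14

Patience tails give the LIS length; then backtrack through the dp parents:
6 → extends → [6]
15 → extends → [6, 15]
13 → replaces 15 → [6, 13]
14 → extends → [6, 13, 14]
5 → replaces 6 → [5, 13, 14]
10 → replaces 13 → [5, 10, 14]
12 → replaces 14 → [5, 10, 12]
2 → replaces 5 → [2, 10, 12]
7 → replaces 10 → [2, 7, 12]
11 → replaces 12 → [2, 7, 11]
4 → replaces 7 → [2, 4, 11]
3 → replaces 4 → [2, 3, 11]
9 → replaces 11 → [2, 3, 9]
8 → replaces 9 → [2, 3, 8]
1 → replaces 2 → [1, 3, 8]
Length 3; one witness is 6, 13, 14.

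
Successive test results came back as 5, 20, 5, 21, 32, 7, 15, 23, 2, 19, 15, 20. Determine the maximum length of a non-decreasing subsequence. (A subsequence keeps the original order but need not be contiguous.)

6

Track the smallest tail for each achievable length (allowing ties):
5 → extends → [5]
20 → extends → [5, 20]
5 → replaces 20 → [5, 5]
21 → extends → [5, 5, 21]
32 → extends → [5, 5, 21, 32]
7 → replaces 21 → [5, 5, 7, 32]
15 → replaces 32 → [5, 5, 7, 15]
23 → extends → [5, 5, 7, 15, 23]
2 → replaces 5 → [2, 5, 7, 15, 23]
19 → replaces 23 → [2, 5, 7, 15, 19]
15 → replaces 19 → [2, 5, 7, 15, 15]
20 → extends → [2, 5, 7, 15, 15, 20]
Six tails, so the longest non-decreasing subsequence has length 6 (e.g. 5, 5, 7, 15, 19, 20).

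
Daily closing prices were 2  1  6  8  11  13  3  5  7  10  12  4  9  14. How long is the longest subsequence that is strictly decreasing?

Negate each value so 'decreasing' becomes 'increasing', then run patience tails on the negated sequence:
-2 → extends → [-2]
-1 → extends → [-2, -1]
-6 → replaces -2 → [-6, -1]
-8 → replaces -6 → [-8, -1]
-11 → replaces -8 → [-11, -1]
-13 → replaces -11 → [-13, -1]
-3 → replaces -1 → [-13, -3]
-5 → replaces -3 → [-13, -5]
-7 → replaces -5 → [-13, -7]
-10 → replaces -7 → [-13, -10]
-12 → replaces -10 → [-13, -12]
-4 → extends → [-13, -12, -4]
-9 → replaces -4 → [-13, -12, -9]
-14 → replaces -13 → [-14, -12, -9]
Three tails, so the longest strictly decreasing subsequence of the original has length 3.

3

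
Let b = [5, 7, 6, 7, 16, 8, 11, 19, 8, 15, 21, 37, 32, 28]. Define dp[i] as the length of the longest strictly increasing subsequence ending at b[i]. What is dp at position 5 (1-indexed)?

4

dp[i] = 1 + max{dp[j] : j<i, b[j]<b[i]} (or 1 if no such j):
i:      1  2  3  4  5  6  7  8  9 10 11 12 13 14
b[i]:   5  7  6  7 16  8 11 19  8 15 21 37 32 28
dp:     1  2  2  3  4  4  5  6  4  6  7  8  8  8
At index 5 the value is 4.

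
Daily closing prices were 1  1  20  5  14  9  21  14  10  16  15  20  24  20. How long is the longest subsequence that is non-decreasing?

8

Track the smallest tail for each achievable length (allowing ties):
1 → extends → [1]
1 → extends → [1, 1]
20 → extends → [1, 1, 20]
5 → replaces 20 → [1, 1, 5]
14 → extends → [1, 1, 5, 14]
9 → replaces 14 → [1, 1, 5, 9]
21 → extends → [1, 1, 5, 9, 21]
14 → replaces 21 → [1, 1, 5, 9, 14]
10 → replaces 14 → [1, 1, 5, 9, 10]
16 → extends → [1, 1, 5, 9, 10, 16]
15 → replaces 16 → [1, 1, 5, 9, 10, 15]
20 → extends → [1, 1, 5, 9, 10, 15, 20]
24 → extends → [1, 1, 5, 9, 10, 15, 20, 24]
20 → replaces 24 → [1, 1, 5, 9, 10, 15, 20, 20]
Eight tails, so the longest non-decreasing subsequence has length 8 (e.g. 1, 1, 5, 14, 14, 16, 20, 24).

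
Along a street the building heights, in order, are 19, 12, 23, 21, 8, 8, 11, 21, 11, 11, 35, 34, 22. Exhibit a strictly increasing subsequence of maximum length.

8, 11, 21, 35

Patience tails give the LIS length; then backtrack through the dp parents:
19 → extends → [19]
12 → replaces 19 → [12]
23 → extends → [12, 23]
21 → replaces 23 → [12, 21]
8 → replaces 12 → [8, 21]
8 → already a tail → [8, 21]
11 → replaces 21 → [8, 11]
21 → extends → [8, 11, 21]
11 → already a tail → [8, 11, 21]
11 → already a tail → [8, 11, 21]
35 → extends → [8, 11, 21, 35]
34 → replaces 35 → [8, 11, 21, 34]
22 → replaces 34 → [8, 11, 21, 22]
Length 4; one witness is 8, 11, 21, 35.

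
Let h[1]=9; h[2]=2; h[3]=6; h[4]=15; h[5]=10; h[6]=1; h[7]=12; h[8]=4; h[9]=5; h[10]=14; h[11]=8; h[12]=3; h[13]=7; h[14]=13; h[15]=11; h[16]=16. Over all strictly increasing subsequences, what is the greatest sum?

Let S[i] be the best sum of a strictly increasing subsequence ending at i:
i:      1  2  3  4  5  6  7  8  9 10 11 12 13 14 15 16
h[i]:   9  2  6 15 10  1 12  4  5 14  8  3  7 13 11 16
S:      9  2  8 24 19  1 31  6 11 45 19  5 18 44 30 61
Maximum is 61 (e.g. 9 + 10 + 12 + 14 + 16).

61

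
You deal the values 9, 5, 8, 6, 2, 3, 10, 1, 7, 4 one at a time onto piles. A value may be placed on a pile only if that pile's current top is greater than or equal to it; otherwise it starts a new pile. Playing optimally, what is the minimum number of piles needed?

Place each on the leftmost legal pile:
9 → new pile 1 (tops now [9])
5 → pile 1 (tops now [5])
8 → new pile 2 (tops now [5, 8])
6 → pile 2 (tops now [5, 6])
2 → pile 1 (tops now [2, 6])
3 → pile 2 (tops now [2, 3])
10 → new pile 3 (tops now [2, 3, 10])
1 → pile 1 (tops now [1, 3, 10])
7 → pile 3 (tops now [1, 3, 7])
4 → pile 3 (tops now [1, 3, 4])
Three piles.

3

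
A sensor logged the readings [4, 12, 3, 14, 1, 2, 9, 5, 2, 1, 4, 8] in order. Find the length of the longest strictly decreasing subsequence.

5

Negate each value so 'decreasing' becomes 'increasing', then run patience tails on the negated sequence:
-4 → extends → [-4]
-12 → replaces -4 → [-12]
-3 → extends → [-12, -3]
-14 → replaces -12 → [-14, -3]
-1 → extends → [-14, -3, -1]
-2 → replaces -1 → [-14, -3, -2]
-9 → replaces -3 → [-14, -9, -2]
-5 → replaces -2 → [-14, -9, -5]
-2 → extends → [-14, -9, -5, -2]
-1 → extends → [-14, -9, -5, -2, -1]
-4 → replaces -2 → [-14, -9, -5, -4, -1]
-8 → replaces -5 → [-14, -9, -8, -4, -1]
Five tails, so the longest strictly decreasing subsequence of the original has length 5.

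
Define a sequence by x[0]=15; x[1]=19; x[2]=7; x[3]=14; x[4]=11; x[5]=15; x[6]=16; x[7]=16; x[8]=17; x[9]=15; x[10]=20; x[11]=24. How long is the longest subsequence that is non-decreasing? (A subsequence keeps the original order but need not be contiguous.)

Let dp[i] be the length of the longest such subsequence ending at index i:
i:      0  1  2  3  4  5  6  7  8  9 10 11
x[i]:  15 19  7 14 11 15 16 16 17 15 20 24
dp:     1  2  1  2  2  3  4  5  6  4  7  8
Maximum dp value is 8.

8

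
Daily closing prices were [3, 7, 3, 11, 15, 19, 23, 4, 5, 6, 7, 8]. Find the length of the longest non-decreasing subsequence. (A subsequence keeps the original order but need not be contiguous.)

Track the smallest tail for each achievable length (allowing ties):
3 → extends → [3]
7 → extends → [3, 7]
3 → replaces 7 → [3, 3]
11 → extends → [3, 3, 11]
15 → extends → [3, 3, 11, 15]
19 → extends → [3, 3, 11, 15, 19]
23 → extends → [3, 3, 11, 15, 19, 23]
4 → replaces 11 → [3, 3, 4, 15, 19, 23]
5 → replaces 15 → [3, 3, 4, 5, 19, 23]
6 → replaces 19 → [3, 3, 4, 5, 6, 23]
7 → replaces 23 → [3, 3, 4, 5, 6, 7]
8 → extends → [3, 3, 4, 5, 6, 7, 8]
Seven tails, so the longest non-decreasing subsequence has length 7 (e.g. 3, 3, 4, 5, 6, 7, 8).

7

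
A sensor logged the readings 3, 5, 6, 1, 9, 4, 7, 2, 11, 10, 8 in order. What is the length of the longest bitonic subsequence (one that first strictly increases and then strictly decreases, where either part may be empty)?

7

inc[i] = longest strictly increasing subsequence ending at i; dec[i] = longest strictly decreasing subsequence starting at i:
i:      1  2  3  4  5  6  7  8  9 10 11
a[i]:   3  5  6  1  9  4  7  2 11 10  8
inc:    1  2  3  1  4  2  4  2  5  5  5
dec:    2  3  3  1  3  2  2  1  3  2  1
Best peak at i=9 (value 11): inc=5, dec=3, length 5+3−1 = 7.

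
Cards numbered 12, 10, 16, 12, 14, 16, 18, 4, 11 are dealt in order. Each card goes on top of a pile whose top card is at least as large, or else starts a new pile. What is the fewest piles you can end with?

Place each on the leftmost legal pile:
12 → new pile 1 (tops now [12])
10 → pile 1 (tops now [10])
16 → new pile 2 (tops now [10, 16])
12 → pile 2 (tops now [10, 12])
14 → new pile 3 (tops now [10, 12, 14])
16 → new pile 4 (tops now [10, 12, 14, 16])
18 → new pile 5 (tops now [10, 12, 14, 16, 18])
4 → pile 1 (tops now [4, 12, 14, 16, 18])
11 → pile 2 (tops now [4, 11, 14, 16, 18])
Five piles.

5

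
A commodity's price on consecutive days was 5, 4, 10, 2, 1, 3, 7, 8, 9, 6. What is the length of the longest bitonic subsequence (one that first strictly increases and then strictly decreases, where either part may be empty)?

6

inc[i] = longest strictly increasing subsequence ending at i; dec[i] = longest strictly decreasing subsequence starting at i:
i:      1  2  3  4  5  6  7  8  9 10
a[i]:   5  4 10  2  1  3  7  8  9  6
inc:    1  1  2  1  1  2  3  4  5  3
dec:    4  3  3  2  1  1  2  2  2  1
Best peak at i=9 (value 9): inc=5, dec=2, length 5+2−1 = 6.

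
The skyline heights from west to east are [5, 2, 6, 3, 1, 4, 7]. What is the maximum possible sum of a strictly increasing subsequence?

Let S[i] be the best sum of a strictly increasing subsequence ending at i:
i:      1  2  3  4  5  6  7
a[i]:   5  2  6  3  1  4  7
S:      5  2 11  5  1  9 18
Maximum is 18 (e.g. 5 + 6 + 7).

18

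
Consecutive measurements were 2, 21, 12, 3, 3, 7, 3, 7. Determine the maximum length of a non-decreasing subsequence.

5

Track the smallest tail for each achievable length (allowing ties):
2 → extends → [2]
21 → extends → [2, 21]
12 → replaces 21 → [2, 12]
3 → replaces 12 → [2, 3]
3 → extends → [2, 3, 3]
7 → extends → [2, 3, 3, 7]
3 → replaces 7 → [2, 3, 3, 3]
7 → extends → [2, 3, 3, 3, 7]
Five tails, so the longest non-decreasing subsequence has length 5 (e.g. 2, 3, 3, 7, 7).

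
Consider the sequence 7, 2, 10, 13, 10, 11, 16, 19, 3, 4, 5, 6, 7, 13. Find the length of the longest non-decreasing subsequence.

Let dp[i] be the length of the longest such subsequence ending at index i:
i:      1  2  3  4  5  6  7  8  9 10 11 12 13 14
a[i]:   7  2 10 13 10 11 16 19  3  4  5  6  7 13
dp:     1  1  2  3  3  4  5  6  2  3  4  5  6  7
Maximum dp value is 7.

7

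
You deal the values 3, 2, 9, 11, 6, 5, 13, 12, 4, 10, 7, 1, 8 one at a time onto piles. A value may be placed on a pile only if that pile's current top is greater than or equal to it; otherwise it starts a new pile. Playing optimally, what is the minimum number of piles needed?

4

Place each on the leftmost legal pile:
3 → new pile 1 (tops now [3])
2 → pile 1 (tops now [2])
9 → new pile 2 (tops now [2, 9])
11 → new pile 3 (tops now [2, 9, 11])
6 → pile 2 (tops now [2, 6, 11])
5 → pile 2 (tops now [2, 5, 11])
13 → new pile 4 (tops now [2, 5, 11, 13])
12 → pile 4 (tops now [2, 5, 11, 12])
4 → pile 2 (tops now [2, 4, 11, 12])
10 → pile 3 (tops now [2, 4, 10, 12])
7 → pile 3 (tops now [2, 4, 7, 12])
1 → pile 1 (tops now [1, 4, 7, 12])
8 → pile 4 (tops now [1, 4, 7, 8])
Four piles.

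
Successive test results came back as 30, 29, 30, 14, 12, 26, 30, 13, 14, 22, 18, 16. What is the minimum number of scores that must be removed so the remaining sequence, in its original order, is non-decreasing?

Fewest deletions = n − (longest non-decreasing subsequence).
Patience tails:
30 → extends → [30]
29 → replaces 30 → [29]
30 → extends → [29, 30]
14 → replaces 29 → [14, 30]
12 → replaces 14 → [12, 30]
26 → replaces 30 → [12, 26]
30 → extends → [12, 26, 30]
13 → replaces 26 → [12, 13, 30]
14 → replaces 30 → [12, 13, 14]
22 → extends → [12, 13, 14, 22]
18 → replaces 22 → [12, 13, 14, 18]
16 → replaces 18 → [12, 13, 14, 16]
Longest non-decreasing subsequence has length 4, so deletions = 12 − 4 = 8.

8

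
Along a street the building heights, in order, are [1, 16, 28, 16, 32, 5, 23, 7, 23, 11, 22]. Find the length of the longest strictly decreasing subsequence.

3

Negate each value so 'decreasing' becomes 'increasing', then run patience tails on the negated sequence:
-1 → extends → [-1]
-16 → replaces -1 → [-16]
-28 → replaces -16 → [-28]
-16 → extends → [-28, -16]
-32 → replaces -28 → [-32, -16]
-5 → extends → [-32, -16, -5]
-23 → replaces -16 → [-32, -23, -5]
-7 → replaces -5 → [-32, -23, -7]
-23 → already a tail → [-32, -23, -7]
-11 → replaces -7 → [-32, -23, -11]
-22 → replaces -11 → [-32, -23, -22]
Three tails, so the longest strictly decreasing subsequence of the original has length 3.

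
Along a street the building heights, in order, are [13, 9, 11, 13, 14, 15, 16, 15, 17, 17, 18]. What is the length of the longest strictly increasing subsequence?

8

Let dp[i] be the length of the longest such subsequence ending at index i:
i:      1  2  3  4  5  6  7  8  9 10 11
a[i]:  13  9 11 13 14 15 16 15 17 17 18
dp:     1  1  2  3  4  5  6  5  7  7  8
Maximum dp value is 8.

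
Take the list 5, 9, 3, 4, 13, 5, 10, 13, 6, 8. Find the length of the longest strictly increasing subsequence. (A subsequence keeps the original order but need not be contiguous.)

5

Track the smallest tail for each achievable length (strict):
5 → extends → [5]
9 → extends → [5, 9]
3 → replaces 5 → [3, 9]
4 → replaces 9 → [3, 4]
13 → extends → [3, 4, 13]
5 → replaces 13 → [3, 4, 5]
10 → extends → [3, 4, 5, 10]
13 → extends → [3, 4, 5, 10, 13]
6 → replaces 10 → [3, 4, 5, 6, 13]
8 → replaces 13 → [3, 4, 5, 6, 8]
Five tails, so the longest strictly increasing subsequence has length 5 (e.g. 3, 4, 5, 10, 13).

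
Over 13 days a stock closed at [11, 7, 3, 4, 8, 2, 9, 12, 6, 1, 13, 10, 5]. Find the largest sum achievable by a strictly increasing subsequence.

49

Let S[i] be the best sum of a strictly increasing subsequence ending at i:
i:      1  2  3  4  5  6  7  8  9 10 11 12 13
a[i]:  11  7  3  4  8  2  9 12  6  1 13 10  5
S:     11  7  3  7 15  2 24 36 13  1 49 34 12
Maximum is 49 (e.g. 3 + 4 + 8 + 9 + 12 + 13).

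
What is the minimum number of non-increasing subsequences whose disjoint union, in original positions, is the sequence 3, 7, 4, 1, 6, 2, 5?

The minimum number of non-increasing subsequences covering a sequence equals the length of its longest strictly increasing subsequence.
LIS length is 3 (e.g. 3, 4, 6), so 3 piles are needed.

3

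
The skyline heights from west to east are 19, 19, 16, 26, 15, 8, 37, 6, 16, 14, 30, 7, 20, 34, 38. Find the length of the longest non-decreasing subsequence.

Track the smallest tail for each achievable length (allowing ties):
19 → extends → [19]
19 → extends → [19, 19]
16 → replaces 19 → [16, 19]
26 → extends → [16, 19, 26]
15 → replaces 16 → [15, 19, 26]
8 → replaces 15 → [8, 19, 26]
37 → extends → [8, 19, 26, 37]
6 → replaces 8 → [6, 19, 26, 37]
16 → replaces 19 → [6, 16, 26, 37]
14 → replaces 16 → [6, 14, 26, 37]
30 → replaces 37 → [6, 14, 26, 30]
7 → replaces 14 → [6, 7, 26, 30]
20 → replaces 26 → [6, 7, 20, 30]
34 → extends → [6, 7, 20, 30, 34]
38 → extends → [6, 7, 20, 30, 34, 38]
Six tails, so the longest non-decreasing subsequence has length 6 (e.g. 19, 19, 26, 30, 34, 38).

6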